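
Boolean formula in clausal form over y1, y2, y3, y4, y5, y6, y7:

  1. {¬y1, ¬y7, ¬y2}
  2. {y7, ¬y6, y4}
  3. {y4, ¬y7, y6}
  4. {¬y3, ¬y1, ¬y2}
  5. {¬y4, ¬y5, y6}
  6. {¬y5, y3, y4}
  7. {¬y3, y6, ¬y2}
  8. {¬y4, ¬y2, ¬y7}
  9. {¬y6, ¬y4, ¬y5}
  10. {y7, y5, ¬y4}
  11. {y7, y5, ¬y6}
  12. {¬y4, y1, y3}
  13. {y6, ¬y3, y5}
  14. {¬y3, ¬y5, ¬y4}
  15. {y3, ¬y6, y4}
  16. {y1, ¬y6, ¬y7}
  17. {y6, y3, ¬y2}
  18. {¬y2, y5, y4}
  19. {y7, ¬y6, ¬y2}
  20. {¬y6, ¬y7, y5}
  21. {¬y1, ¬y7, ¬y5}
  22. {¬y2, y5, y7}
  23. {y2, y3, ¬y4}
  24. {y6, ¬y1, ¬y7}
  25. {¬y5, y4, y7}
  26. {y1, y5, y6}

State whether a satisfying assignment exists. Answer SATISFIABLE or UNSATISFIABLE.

Branch on y1: take y1 = True.
Set y2 = False and propagate.
Set y3 = False and propagate.
  then y4 is forced to False.
  then y5 is forced to False.
  then y6 is forced to False.
  then y7 is forced to False.
Every clause has at least one true literal under this assignment.
So y1=T  y2=F  y3=F  y4=F  y5=F  y6=F  y7=F is a satisfying assignment.

SATISFIABLE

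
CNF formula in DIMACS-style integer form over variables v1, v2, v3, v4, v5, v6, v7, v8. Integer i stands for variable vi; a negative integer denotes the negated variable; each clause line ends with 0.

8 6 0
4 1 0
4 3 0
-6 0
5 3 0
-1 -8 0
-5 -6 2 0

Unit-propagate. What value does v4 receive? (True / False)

True

(~v6) stands alone — v6 = False.
In (v6 | v8), v6 is now false; v8 must hold, so v8 = True.
In (~v1 | ~v8), ~v8 is now false; ~v1 must hold, so v1 = False.
(v1 | v4) with v1 = False leaves only v4, so v4 = True.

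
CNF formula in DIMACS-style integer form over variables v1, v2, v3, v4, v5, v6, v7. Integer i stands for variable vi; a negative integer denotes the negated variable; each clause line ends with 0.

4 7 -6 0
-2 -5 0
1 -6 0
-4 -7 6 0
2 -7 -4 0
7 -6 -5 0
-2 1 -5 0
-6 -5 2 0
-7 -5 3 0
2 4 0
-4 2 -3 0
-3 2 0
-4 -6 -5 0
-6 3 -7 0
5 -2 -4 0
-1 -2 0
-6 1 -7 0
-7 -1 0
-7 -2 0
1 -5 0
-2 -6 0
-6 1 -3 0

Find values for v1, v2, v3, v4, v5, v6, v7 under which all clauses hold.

Set v1 = False and propagate.
  then v6 is forced to False.
  then v5 is forced to False.
The remaining clauses are satisfied by v2 = True, v3 = False, v4 = False, v7 = False.

v1=F, v2=T, v3=F, v4=F, v5=F, v6=F, v7=F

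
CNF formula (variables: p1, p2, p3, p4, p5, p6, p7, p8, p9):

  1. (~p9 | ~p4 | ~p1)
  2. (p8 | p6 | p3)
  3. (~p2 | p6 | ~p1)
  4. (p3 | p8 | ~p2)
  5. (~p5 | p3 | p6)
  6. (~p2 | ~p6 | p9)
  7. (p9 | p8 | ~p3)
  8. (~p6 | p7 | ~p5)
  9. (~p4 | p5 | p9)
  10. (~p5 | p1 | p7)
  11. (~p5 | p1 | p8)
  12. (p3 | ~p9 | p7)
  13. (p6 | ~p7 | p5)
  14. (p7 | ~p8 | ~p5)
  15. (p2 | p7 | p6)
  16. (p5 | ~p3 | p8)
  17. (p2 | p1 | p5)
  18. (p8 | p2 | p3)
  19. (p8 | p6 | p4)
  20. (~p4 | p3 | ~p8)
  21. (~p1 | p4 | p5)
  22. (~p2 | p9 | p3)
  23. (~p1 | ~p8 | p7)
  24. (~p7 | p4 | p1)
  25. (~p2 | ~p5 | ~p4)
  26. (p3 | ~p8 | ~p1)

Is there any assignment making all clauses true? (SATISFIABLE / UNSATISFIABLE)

SATISFIABLE

Set p1 = False and propagate.
Branch on p2: take p2 = True.
The remaining clauses are satisfied by p3 = True, p4 = True, p5 = False, p6 = False, p7 = False, p8 = True, p9 = True.
Every clause has at least one true literal under this assignment.
So p1=False, p2=True, p3=True, p4=True, p5=False, p6=False, p7=False, p8=True, p9=True is a satisfying assignment.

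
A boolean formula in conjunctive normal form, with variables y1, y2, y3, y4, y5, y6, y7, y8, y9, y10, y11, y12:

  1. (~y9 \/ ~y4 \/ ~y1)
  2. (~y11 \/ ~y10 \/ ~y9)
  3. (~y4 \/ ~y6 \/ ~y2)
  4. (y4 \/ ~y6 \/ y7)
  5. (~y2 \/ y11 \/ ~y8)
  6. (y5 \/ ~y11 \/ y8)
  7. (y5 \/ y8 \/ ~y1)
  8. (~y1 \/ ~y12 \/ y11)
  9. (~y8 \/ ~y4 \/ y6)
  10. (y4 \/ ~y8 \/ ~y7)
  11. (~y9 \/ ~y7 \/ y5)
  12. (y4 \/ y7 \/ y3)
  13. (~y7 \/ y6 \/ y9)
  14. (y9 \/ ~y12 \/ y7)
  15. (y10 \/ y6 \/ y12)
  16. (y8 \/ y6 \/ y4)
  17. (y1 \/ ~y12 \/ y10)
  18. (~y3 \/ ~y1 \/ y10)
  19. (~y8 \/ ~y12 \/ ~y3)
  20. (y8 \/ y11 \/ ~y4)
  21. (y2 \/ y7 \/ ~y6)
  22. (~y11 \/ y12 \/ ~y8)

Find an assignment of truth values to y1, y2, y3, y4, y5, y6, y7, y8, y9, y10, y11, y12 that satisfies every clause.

y1=F  y2=F  y3=F  y4=T  y5=T  y6=T  y7=T  y8=T  y9=T  y10=T  y11=F  y12=T

y5 occurs only positively in the remaining clauses — set y5 = True.
Set y1 = False and propagate.
The remaining clauses are satisfied by y2 = False, y3 = False, y4 = True, y6 = True, y7 = True, y8 = True, y9 = True, y10 = True, y11 = False, y12 = True.
Every clause has at least one true literal under this assignment.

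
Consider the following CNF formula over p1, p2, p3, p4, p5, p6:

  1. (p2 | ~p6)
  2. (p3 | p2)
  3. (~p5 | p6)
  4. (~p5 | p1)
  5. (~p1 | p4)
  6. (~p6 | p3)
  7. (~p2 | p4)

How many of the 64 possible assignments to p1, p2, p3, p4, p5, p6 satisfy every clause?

10

Case analysis on p2 and p6:
  p2=1, p6=1: remaining (p1,p3,p4,p5) ∈ {(0,1,1,0); (1,1,1,0); (1,1,1,1)} — 3.
  p2=1, p6=0: remaining (p1,p3,p4,p5) ∈ {(0,0,1,0); (0,1,1,0); (1,0,1,0); (1,1,1,0)} — 4.
  p2=0, p6=1: a clause becomes empty — 0.
  p2=0, p6=0: remaining (p1,p3,p4,p5) ∈ {(0,1,0,0); (0,1,1,0); (1,1,1,0)} — 3.
Total: 3 + 4 + 0 + 3 = 10.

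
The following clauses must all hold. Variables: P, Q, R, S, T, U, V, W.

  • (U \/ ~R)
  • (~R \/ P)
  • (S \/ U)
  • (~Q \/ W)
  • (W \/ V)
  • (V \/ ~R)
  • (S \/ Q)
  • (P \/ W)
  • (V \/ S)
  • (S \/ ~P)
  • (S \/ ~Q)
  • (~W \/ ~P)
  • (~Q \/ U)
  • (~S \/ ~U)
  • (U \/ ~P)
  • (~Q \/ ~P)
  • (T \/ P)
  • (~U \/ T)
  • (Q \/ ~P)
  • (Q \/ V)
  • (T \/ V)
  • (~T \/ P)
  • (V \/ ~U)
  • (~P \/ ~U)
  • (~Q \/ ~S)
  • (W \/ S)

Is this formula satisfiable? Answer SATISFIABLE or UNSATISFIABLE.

P = True:
  propagation gives S=True, W=False, Q=False; an empty clause results — contradiction.
P = False:
  propagation gives R=False, W=True, T=True; an empty clause results — contradiction.
Every branch closes, so no satisfying assignment exists.

UNSATISFIABLE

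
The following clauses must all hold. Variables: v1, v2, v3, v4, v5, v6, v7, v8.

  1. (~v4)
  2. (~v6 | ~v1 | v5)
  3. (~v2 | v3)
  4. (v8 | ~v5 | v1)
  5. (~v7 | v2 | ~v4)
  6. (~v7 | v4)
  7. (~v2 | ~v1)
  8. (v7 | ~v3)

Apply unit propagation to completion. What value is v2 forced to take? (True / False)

(~v4) stands alone — v4 = False.
(v4 | ~v7) with v4 = False leaves only ~v7, so v7 = False.
(v7 | ~v3): since v7 = False, the clause reduces to (~v3). v3 = False.
(~v2 | v3): since v3 = False, the clause reduces to (~v2). v2 = False.

False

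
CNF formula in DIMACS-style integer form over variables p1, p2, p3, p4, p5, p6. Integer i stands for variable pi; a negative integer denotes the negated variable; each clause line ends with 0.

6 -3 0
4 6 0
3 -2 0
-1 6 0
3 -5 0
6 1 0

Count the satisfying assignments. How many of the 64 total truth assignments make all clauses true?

20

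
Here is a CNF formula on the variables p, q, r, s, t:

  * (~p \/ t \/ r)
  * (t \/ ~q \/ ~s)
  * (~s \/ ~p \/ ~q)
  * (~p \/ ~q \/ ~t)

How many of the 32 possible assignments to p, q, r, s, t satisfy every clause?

21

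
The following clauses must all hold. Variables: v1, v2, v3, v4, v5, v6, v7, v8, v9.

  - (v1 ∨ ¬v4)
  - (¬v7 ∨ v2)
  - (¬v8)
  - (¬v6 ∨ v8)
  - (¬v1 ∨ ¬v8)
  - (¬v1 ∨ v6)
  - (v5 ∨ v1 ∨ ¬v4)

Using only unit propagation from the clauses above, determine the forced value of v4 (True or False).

(¬v8) stands alone — v8 = False.
In (v8 ∨ ¬v6), v8 is now false; ¬v6 must hold, so v6 = False.
(¬v1 ∨ v6) with v6 = False leaves only ¬v1, so v1 = False.
In (¬v4 ∨ v1), v1 is now false; ¬v4 must hold, so v4 = False.

False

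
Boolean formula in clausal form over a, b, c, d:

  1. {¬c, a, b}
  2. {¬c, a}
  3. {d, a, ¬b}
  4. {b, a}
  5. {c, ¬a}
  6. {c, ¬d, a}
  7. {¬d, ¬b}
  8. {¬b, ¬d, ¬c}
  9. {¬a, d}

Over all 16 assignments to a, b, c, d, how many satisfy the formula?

The models are:
  a=1 b=0 c=1 d=1
Count: 1.

1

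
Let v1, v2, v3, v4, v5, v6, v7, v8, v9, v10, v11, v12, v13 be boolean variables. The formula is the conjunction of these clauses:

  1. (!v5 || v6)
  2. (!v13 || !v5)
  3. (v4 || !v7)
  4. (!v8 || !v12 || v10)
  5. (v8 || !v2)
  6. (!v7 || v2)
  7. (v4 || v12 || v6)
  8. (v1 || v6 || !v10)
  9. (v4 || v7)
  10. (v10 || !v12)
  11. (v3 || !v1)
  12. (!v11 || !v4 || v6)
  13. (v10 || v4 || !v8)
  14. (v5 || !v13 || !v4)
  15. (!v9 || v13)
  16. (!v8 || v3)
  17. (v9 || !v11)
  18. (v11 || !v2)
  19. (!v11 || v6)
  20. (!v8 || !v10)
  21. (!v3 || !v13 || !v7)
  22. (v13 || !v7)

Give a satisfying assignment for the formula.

v1 = T, v2 = F, v3 = T, v4 = T, v5 = T, v6 = T, v7 = F, v8 = F, v9 = F, v10 = T, v11 = F, v12 = T, v13 = F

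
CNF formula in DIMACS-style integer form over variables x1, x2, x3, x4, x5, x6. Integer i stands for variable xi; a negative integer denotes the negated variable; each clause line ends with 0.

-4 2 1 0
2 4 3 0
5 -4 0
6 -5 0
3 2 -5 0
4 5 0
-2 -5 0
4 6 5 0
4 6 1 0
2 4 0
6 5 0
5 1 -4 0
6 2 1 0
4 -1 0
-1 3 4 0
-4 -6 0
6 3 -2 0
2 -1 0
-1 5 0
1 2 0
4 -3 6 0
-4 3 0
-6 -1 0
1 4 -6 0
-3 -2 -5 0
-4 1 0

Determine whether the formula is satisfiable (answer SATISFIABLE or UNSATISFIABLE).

UNSATISFIABLE

x4 = True:
  propagation gives x5=True, x6=True; an empty clause results — contradiction.
x4 = False:
  propagation gives x5=True, x6=True, x2=False; an empty clause results — contradiction.
Every branch closes, so no satisfying assignment exists.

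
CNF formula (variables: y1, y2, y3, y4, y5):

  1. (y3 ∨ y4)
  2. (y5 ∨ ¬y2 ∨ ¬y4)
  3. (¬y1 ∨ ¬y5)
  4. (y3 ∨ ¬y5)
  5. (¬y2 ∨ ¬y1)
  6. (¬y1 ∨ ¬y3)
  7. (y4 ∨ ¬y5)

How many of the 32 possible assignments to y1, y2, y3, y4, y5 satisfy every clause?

7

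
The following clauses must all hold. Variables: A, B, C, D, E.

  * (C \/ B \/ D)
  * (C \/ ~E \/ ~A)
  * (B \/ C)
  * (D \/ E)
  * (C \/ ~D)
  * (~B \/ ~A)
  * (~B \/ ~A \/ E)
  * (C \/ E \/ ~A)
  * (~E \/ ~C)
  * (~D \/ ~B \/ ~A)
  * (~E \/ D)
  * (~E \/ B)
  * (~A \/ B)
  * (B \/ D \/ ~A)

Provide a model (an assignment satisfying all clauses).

A=F  B=T  C=T  D=T  E=F

Pure literal: A appears only negated; assign A = False.
Try B = True.
The remaining clauses are satisfied by C = True, D = True, E = False.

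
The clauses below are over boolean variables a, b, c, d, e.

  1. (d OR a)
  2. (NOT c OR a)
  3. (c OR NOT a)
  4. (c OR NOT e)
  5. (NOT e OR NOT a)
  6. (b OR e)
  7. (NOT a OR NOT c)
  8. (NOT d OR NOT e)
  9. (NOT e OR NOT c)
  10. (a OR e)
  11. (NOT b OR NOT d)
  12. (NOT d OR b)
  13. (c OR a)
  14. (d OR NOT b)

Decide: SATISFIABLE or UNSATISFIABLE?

a = True:
  propagation gives c=True; an empty clause results — contradiction.
a = False:
  propagation gives d=True, c=False; an empty clause results — contradiction.
Every branch closes, so no satisfying assignment exists.

UNSATISFIABLE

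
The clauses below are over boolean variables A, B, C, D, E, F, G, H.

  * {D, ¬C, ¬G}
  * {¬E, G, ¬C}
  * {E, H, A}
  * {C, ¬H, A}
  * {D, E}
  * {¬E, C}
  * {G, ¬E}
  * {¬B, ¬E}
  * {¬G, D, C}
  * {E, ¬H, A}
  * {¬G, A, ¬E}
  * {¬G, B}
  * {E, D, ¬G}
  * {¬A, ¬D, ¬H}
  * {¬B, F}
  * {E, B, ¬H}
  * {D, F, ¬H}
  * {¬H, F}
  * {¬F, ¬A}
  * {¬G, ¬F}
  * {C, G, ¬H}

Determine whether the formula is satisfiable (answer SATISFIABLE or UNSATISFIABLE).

Branch on A: take A = True.
  then F is forced to False.
  then B is forced to False.
  then G is forced to False.
  then E is forced to False.
  then D is forced to True.
  then H is forced to False.
C is now unconstrained; take C = False.
So A=1, B=0, C=0, D=1, E=0, F=0, G=0, H=0 is a satisfying assignment.

SATISFIABLE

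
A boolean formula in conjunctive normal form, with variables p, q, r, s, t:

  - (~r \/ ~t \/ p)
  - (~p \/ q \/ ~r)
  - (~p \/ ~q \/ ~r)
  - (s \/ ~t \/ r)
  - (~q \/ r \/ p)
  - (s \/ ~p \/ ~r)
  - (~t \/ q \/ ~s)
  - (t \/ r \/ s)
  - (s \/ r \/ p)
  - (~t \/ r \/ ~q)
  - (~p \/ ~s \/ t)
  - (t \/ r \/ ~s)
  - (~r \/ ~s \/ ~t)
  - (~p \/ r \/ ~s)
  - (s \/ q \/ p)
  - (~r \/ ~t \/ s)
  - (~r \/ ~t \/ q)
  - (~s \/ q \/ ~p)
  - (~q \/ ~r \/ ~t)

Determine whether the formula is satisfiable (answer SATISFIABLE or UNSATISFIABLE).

SATISFIABLE

Try p = False.
For the remaining variables, q = True, r = True, s = True, t = False works.
Every clause has at least one true literal under this assignment.
So p=F, q=T, r=T, s=T, t=F is a satisfying assignment.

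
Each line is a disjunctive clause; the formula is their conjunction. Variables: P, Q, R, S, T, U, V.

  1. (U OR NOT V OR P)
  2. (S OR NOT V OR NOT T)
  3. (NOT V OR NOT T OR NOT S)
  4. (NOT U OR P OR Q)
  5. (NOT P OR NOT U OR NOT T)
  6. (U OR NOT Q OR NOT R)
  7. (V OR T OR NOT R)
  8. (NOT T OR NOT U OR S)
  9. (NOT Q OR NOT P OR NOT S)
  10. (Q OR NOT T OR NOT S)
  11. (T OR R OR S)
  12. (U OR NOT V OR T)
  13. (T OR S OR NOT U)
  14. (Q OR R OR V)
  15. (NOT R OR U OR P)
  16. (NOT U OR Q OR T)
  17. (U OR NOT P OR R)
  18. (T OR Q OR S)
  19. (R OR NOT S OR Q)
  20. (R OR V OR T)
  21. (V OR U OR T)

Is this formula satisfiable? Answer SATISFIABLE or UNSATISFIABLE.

SATISFIABLE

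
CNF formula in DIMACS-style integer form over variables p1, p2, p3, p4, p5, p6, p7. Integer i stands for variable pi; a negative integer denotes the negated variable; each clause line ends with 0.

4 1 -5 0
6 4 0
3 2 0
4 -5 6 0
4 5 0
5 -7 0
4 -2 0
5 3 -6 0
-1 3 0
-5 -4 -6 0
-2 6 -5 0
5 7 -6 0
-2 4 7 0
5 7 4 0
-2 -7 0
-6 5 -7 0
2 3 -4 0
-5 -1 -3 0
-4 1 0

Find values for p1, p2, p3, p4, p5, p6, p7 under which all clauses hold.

p1=1, p2=1, p3=1, p4=1, p5=0, p6=0, p7=0

Set p1 = True and propagate.
  then p3 is forced to True.
  then p5 is forced to False.
  then p4 is forced to True.
  then p7 is forced to False.
  then p6 is forced to False.
p2 is now unconstrained; take p2 = True.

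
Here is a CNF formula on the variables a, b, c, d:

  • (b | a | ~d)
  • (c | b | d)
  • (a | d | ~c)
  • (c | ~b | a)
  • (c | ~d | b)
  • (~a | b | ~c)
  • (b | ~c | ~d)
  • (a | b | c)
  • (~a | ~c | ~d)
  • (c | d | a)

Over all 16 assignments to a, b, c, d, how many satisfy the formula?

4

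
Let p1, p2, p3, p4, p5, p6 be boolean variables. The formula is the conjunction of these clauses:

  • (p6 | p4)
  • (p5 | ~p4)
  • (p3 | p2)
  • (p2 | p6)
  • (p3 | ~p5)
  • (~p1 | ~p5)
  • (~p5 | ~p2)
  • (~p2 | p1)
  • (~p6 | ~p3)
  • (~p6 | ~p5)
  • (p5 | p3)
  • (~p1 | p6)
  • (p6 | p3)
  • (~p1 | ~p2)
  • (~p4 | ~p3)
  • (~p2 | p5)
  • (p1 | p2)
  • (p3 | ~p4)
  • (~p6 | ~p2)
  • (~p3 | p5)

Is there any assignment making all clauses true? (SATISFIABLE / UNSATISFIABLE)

UNSATISFIABLE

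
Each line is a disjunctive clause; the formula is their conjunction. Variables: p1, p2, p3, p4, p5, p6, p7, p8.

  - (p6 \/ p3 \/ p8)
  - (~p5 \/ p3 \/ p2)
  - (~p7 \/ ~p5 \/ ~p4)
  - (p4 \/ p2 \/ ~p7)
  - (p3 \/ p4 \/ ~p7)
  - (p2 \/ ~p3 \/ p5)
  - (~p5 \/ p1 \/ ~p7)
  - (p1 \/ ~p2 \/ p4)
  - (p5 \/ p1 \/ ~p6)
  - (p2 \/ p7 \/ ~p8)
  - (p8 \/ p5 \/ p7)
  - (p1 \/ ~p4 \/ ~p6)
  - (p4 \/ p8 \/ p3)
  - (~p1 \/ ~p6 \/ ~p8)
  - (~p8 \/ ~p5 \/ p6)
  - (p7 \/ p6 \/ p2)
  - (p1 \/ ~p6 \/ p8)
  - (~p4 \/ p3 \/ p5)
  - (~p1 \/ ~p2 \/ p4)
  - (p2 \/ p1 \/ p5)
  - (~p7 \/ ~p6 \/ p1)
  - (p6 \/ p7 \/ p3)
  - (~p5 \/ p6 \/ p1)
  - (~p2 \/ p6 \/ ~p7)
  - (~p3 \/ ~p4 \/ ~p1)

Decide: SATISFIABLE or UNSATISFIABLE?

SATISFIABLE

Set p1 = False and propagate.
Set p2 = True and propagate.
  then p4 is forced to True.
  then p6 is forced to False.
  then p5 is forced to False.
  then p3 is forced to True.
  then p7 is forced to False.
  then p8 is forced to True.
Every clause has at least one true literal under this assignment.
So p1=False, p2=True, p3=True, p4=True, p5=False, p6=False, p7=False, p8=True is a satisfying assignment.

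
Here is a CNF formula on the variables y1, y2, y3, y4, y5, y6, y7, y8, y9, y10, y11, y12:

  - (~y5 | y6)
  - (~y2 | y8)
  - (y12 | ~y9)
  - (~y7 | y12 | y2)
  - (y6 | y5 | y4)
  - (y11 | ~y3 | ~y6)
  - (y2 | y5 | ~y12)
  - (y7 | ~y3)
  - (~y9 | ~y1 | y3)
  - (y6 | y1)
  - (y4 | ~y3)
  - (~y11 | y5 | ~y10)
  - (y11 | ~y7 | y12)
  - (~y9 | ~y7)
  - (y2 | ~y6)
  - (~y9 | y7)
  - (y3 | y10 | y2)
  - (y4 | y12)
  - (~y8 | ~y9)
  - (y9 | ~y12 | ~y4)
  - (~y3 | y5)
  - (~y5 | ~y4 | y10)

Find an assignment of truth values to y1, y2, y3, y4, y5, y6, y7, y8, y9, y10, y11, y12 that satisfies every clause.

y1=1, y2=1, y3=0, y4=0, y5=0, y6=1, y7=0, y8=1, y9=0, y10=0, y11=1, y12=1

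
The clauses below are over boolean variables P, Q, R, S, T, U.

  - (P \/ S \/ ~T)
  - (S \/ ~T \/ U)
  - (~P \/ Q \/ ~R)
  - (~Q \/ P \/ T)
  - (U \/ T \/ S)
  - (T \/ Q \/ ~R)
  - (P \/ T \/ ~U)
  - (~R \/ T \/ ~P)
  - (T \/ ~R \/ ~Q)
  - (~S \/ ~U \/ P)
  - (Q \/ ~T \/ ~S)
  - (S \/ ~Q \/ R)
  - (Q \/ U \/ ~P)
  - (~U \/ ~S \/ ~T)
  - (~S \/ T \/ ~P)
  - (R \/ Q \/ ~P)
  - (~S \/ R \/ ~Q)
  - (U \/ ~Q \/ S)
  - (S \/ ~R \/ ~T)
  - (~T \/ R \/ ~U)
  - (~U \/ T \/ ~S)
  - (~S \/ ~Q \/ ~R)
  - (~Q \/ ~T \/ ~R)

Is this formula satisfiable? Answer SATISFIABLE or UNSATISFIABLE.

Try P = False.
Branch on Q: take Q = False.
The remaining clauses are satisfied by R = False, S = True, T = False, U = False.
Every clause has at least one true literal under this assignment.
So P=F  Q=F  R=F  S=T  T=F  U=F is a satisfying assignment.

SATISFIABLE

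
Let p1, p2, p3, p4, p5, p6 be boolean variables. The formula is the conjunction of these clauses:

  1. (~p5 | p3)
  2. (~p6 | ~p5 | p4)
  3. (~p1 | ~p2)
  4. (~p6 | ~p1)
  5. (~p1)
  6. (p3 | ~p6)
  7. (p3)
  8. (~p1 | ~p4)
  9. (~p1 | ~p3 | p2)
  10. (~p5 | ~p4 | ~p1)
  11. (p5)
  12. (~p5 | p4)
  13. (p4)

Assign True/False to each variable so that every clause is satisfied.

p1=F, p2=F, p3=T, p4=T, p5=T, p6=T

Unit propagation: (~p1) forces p1 = False.
(p3) is a unit clause, so p3 = True.
(p5) is a unit clause, so p5 = True.
(p4) is a unit clause, so p4 = True.
p2, p6 are now unconstrained; take p2 = False, p6 = True.
Every clause has at least one true literal under this assignment.
Check each clause:
  1. (~p5 | p3) — p3 is true.
  2. (~p5 | p4 | ~p6) — p4 is true.
  3. (~p1 | ~p2) — ~p2 is true.
  4. (~p6 | ~p1) — ~p1 is true.
  5. (~p1) — ~p1 is true.
  6. (~p6 | p3) — p3 is true.
  7. (p3) — p3 is true.
  8. (~p1 | ~p4) — ~p1 is true.
  9. (~p1 | p2 | ~p3) — ~p1 is true.
  10. (~p1 | ~p4 | ~p5) — ~p1 is true.
  11. (p5) — p5 is true.
  12. (~p5 | p4) — p4 is true.
  13. (p4) — p4 is true.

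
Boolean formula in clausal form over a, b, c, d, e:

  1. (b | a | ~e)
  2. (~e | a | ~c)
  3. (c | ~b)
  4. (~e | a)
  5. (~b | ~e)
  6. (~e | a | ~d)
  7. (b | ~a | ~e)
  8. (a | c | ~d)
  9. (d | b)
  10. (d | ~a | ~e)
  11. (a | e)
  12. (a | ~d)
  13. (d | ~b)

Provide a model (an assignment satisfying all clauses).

a=1, b=0, c=1, d=1, e=0

Check each clause:
  1. (a | ~e | b) — a is true.
  2. (~c | a | ~e) — a is true.
  3. (c | ~b) — c is true.
  4. (a | ~e) — a is true.
  5. (~e | ~b) — ~e is true.
  6. (~e | ~d | a) — a is true.
  7. (~e | ~a | b) — ~e is true.
  8. (a | c | ~d) — a is true.
  9. (b | d) — d is true.
  10. (d | ~e | ~a) — ~e is true.
  11. (a | e) — a is true.
  12. (~d | a) — a is true.
  13. (~b | d) — d is true.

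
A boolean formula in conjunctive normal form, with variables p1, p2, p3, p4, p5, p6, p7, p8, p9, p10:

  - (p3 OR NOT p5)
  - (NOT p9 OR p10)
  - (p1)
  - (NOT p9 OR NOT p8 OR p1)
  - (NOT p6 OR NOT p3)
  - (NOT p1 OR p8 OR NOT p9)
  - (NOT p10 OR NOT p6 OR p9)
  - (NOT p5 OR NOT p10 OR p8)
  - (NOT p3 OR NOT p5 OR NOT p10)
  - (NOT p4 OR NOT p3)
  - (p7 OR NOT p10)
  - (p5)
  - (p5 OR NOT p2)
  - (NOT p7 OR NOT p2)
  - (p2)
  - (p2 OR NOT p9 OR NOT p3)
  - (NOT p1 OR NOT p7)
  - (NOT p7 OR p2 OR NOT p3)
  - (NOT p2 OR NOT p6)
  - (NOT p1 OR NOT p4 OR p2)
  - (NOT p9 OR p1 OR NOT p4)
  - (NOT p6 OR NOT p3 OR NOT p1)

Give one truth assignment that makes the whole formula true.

p1=1, p2=1, p3=1, p4=0, p5=1, p6=0, p7=0, p8=1, p9=0, p10=0

Check each clause:
  1. (NOT p5 OR p3) — p3 is true.
  2. (NOT p9 OR p10) — NOT p9 is true.
  3. (p1) — p1 is true.
  4. (NOT p9 OR p1 OR NOT p8) — p1 is true.
  5. (NOT p6 OR NOT p3) — NOT p6 is true.
  6. (NOT p9 OR p8 OR NOT p1) — p8 is true.
  7. (NOT p6 OR p9 OR NOT p10) — NOT p6 is true.
  8. (p8 OR NOT p10 OR NOT p5) — p8 is true.
  9. (NOT p10 OR NOT p5 OR NOT p3) — NOT p10 is true.
  10. (NOT p4 OR NOT p3) — NOT p4 is true.
  11. (NOT p10 OR p7) — NOT p10 is true.
  12. (p5) — p5 is true.
  13. (NOT p2 OR p5) — p5 is true.
  14. (NOT p7 OR NOT p2) — NOT p7 is true.
  15. (p2) — p2 is true.
  16. (NOT p3 OR p2 OR NOT p9) — p2 is true.
  17. (NOT p7 OR NOT p1) — NOT p7 is true.
  18. (NOT p3 OR NOT p7 OR p2) — NOT p7 is true.
  19. (NOT p2 OR NOT p6) — NOT p6 is true.
  20. (p2 OR NOT p1 OR NOT p4) — p2 is true.
  21. (NOT p9 OR NOT p4 OR p1) — p1 is true.
  22. (NOT p1 OR NOT p6 OR NOT p3) — NOT p6 is true.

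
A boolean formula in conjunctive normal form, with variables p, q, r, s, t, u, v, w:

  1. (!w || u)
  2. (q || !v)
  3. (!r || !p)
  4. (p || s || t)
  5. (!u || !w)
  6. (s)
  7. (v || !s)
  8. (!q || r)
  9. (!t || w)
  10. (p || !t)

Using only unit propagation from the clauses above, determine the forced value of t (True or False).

False

Unit clause (s) sets s = True.
From (!s || v) and s = True: v = True.
(!v || q): since v = True, the clause reduces to (q). q = True.
In (!q || r), !q is now false; r must hold, so r = True.
(!r || !p) with r = True leaves only !p, so p = False.
From (p || !t) and p = False: t = False.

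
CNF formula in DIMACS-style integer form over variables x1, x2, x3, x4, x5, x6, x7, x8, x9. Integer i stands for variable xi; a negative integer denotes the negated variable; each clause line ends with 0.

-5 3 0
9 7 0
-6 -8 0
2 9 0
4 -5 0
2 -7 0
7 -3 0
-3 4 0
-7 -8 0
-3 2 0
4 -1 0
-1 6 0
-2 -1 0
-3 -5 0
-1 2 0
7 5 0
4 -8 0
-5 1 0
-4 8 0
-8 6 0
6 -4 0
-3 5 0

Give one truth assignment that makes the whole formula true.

x1=0, x2=1, x3=0, x4=0, x5=0, x6=0, x7=1, x8=0, x9=0

Set x1 = False and propagate.
  then x5 is forced to False.
  then x7 is forced to True.
  then x2 is forced to True.
  then x8 is forced to False.
  then x4 is forced to False.
  then x3 is forced to False.
x6, x9 are now unconstrained; take x6 = False, x9 = False.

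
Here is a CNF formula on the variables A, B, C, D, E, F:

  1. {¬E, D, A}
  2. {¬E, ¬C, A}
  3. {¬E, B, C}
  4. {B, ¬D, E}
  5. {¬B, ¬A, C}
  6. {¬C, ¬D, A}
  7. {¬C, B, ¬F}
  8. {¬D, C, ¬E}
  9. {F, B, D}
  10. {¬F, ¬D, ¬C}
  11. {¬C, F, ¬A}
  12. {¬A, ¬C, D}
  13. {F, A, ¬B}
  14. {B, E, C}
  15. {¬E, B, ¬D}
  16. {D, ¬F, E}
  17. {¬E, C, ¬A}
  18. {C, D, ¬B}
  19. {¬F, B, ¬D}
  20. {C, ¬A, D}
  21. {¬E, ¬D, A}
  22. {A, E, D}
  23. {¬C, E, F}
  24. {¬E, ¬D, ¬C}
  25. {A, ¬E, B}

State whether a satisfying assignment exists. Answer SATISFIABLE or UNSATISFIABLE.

Try A = False.
For the remaining variables, B = True, C = False, D = True, E = False, F = True works.
So A=0  B=1  C=0  D=1  E=0  F=1 is a satisfying assignment.

SATISFIABLE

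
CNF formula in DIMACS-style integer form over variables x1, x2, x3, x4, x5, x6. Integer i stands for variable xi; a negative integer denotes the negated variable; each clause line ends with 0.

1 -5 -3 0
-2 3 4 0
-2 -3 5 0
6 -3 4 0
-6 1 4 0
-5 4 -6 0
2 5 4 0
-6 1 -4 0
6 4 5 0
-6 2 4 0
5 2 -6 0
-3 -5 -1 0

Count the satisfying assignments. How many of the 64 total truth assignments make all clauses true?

Split on x4, then x5.
  x4=T, x5=T: x2 free; 3 ways for (x1,x3,x6) × 2^1 = 6.
  x4=T, x5=F: 7 of the 16 assignments to (x1,x2,x3,x6) work.
  x4=F, x5=T: remaining (x1,x2,x3,x6) ∈ {(F,F,F,F); (T,F,F,F)} — 2.
  x4=F, x5=F: a clause becomes empty — 0.
Total: 6 + 7 + 2 + 0 = 15.

15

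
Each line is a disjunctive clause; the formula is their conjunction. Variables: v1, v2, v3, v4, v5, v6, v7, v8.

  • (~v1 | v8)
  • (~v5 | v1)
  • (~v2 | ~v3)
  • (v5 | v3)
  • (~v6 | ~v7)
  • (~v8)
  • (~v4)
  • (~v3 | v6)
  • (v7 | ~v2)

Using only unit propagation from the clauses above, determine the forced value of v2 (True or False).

Unit clause (~v8) sets v8 = False.
(~v1 | v8): since v8 = False, the clause reduces to (~v1). v1 = False.
From (~v5 | v1) and v1 = False: v5 = False.
From (v3 | v5) and v5 = False: v3 = True.
(~v2 | ~v3): since v3 = True, the clause reduces to (~v2). v2 = False.

False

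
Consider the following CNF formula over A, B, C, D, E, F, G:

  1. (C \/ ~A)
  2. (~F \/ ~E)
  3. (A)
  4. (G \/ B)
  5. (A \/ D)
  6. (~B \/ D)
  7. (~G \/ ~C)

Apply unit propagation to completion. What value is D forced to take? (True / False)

True

(A) is a unit clause: A = True.
(C \/ ~A): since A = True, the clause reduces to (C). C = True.
In (~C \/ ~G), ~C is now false; ~G must hold, so G = False.
From (B \/ G) and G = False: B = True.
(~B \/ D) with B = True leaves only D, so D = True.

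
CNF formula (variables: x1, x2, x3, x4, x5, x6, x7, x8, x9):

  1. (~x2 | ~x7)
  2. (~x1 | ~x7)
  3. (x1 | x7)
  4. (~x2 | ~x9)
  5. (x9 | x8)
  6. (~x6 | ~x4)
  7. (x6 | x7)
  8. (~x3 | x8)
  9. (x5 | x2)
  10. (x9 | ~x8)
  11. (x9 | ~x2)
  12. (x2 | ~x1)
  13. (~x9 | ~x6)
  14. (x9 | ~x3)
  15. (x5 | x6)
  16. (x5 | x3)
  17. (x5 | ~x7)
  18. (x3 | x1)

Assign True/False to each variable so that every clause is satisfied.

x1 = False, x2 = False, x3 = True, x4 = True, x5 = True, x6 = False, x7 = True, x8 = True, x9 = True

Pure literal: x5 appears only positively; assign x5 = True.
Set x1 = False and propagate.
  then x7 is forced to True.
  then x2 is forced to False.
  then x3 is forced to True.
  then x8 is forced to True.
  then x9 is forced to True.
  then x6 is forced to False.
x4 is now unconstrained; take x4 = True.
Every clause has at least one true literal under this assignment.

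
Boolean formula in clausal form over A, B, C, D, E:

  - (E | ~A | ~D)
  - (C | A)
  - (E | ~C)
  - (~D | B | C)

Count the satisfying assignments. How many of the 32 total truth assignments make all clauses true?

13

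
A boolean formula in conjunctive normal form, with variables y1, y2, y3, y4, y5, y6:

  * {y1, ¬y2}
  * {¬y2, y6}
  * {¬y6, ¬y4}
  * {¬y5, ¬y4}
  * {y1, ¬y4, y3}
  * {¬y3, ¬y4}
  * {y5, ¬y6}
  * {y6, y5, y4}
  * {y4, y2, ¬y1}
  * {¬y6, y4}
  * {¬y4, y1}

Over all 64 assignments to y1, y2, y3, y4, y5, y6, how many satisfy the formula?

Satisfying assignments:
  y1=0 y2=0 y3=0 y4=0 y5=1 y6=0
  y1=0 y2=0 y3=1 y4=0 y5=1 y6=0
  y1=1 y2=0 y3=0 y4=1 y5=0 y6=0
That's 3 in total.

3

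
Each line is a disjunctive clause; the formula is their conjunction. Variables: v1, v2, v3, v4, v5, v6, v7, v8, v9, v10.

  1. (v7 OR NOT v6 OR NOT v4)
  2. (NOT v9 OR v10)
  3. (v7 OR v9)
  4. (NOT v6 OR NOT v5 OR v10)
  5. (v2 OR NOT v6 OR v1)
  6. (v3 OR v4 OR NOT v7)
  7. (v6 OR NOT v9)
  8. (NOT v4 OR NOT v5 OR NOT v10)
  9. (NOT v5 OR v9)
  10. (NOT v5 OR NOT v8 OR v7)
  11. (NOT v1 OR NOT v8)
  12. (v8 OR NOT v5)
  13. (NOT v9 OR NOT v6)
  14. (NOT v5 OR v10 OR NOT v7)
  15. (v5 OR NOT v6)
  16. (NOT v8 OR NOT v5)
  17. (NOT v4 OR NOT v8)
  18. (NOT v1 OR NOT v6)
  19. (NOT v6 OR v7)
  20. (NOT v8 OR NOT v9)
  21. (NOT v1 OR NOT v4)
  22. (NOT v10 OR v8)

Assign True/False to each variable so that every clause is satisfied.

v1=0, v2=1, v3=1, v4=1, v5=0, v6=0, v7=1, v8=0, v9=0, v10=0

Check each clause:
  1. (NOT v4 OR NOT v6 OR v7) — NOT v6 is true.
  2. (NOT v9 OR v10) — NOT v9 is true.
  3. (v7 OR v9) — v7 is true.
  4. (v10 OR NOT v6 OR NOT v5) — NOT v6 is true.
  5. (v2 OR v1 OR NOT v6) — NOT v6 is true.
  6. (v4 OR NOT v7 OR v3) — v3 is true.
  7. (v6 OR NOT v9) — NOT v9 is true.
  8. (NOT v10 OR NOT v5 OR NOT v4) — NOT v5 is true.
  9. (v9 OR NOT v5) — NOT v5 is true.
  10. (NOT v5 OR NOT v8 OR v7) — NOT v8 is true.
  11. (NOT v8 OR NOT v1) — NOT v8 is true.
  12. (v8 OR NOT v5) — NOT v5 is true.
  13. (NOT v6 OR NOT v9) — NOT v6 is true.
  14. (v10 OR NOT v7 OR NOT v5) — NOT v5 is true.
  15. (NOT v6 OR v5) — NOT v6 is true.
  16. (NOT v5 OR NOT v8) — NOT v8 is true.
  17. (NOT v4 OR NOT v8) — NOT v8 is true.
  18. (NOT v1 OR NOT v6) — NOT v6 is true.
  19. (v7 OR NOT v6) — NOT v6 is true.
  20. (NOT v9 OR NOT v8) — NOT v8 is true.
  21. (NOT v1 OR NOT v4) — NOT v1 is true.
  22. (v8 OR NOT v10) — NOT v10 is true.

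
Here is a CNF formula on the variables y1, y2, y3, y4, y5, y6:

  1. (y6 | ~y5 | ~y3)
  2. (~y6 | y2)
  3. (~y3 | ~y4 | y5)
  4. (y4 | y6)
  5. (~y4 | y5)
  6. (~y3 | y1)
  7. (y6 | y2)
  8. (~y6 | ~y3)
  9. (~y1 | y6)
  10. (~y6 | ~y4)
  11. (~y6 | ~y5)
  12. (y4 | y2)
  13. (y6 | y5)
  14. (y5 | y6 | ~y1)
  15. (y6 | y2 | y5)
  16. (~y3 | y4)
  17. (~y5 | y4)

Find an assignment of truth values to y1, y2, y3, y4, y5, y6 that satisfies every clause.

y1=T, y2=T, y3=F, y4=F, y5=F, y6=T

Pure literal: y2 appears only positively; assign y2 = True.
Pure literal: y3 appears only negated; assign y3 = False.
Try y1 = True.
  then y6 is forced to True.
  then y4 is forced to False.
  then y5 is forced to False.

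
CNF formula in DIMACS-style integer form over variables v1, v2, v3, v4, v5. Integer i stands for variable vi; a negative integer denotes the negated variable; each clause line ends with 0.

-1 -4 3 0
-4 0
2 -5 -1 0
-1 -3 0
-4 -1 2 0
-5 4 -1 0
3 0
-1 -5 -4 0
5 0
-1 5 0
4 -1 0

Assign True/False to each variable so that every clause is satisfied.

v1=F, v2=F, v3=T, v4=F, v5=T

Unit propagation: (!v4) forces v4 = False.
(v3) is a unit clause, so v3 = True.
(!v1) is a unit clause, so v1 = False.
Unit propagation: (v5) forces v5 = True.
v2 is now unconstrained; take v2 = False.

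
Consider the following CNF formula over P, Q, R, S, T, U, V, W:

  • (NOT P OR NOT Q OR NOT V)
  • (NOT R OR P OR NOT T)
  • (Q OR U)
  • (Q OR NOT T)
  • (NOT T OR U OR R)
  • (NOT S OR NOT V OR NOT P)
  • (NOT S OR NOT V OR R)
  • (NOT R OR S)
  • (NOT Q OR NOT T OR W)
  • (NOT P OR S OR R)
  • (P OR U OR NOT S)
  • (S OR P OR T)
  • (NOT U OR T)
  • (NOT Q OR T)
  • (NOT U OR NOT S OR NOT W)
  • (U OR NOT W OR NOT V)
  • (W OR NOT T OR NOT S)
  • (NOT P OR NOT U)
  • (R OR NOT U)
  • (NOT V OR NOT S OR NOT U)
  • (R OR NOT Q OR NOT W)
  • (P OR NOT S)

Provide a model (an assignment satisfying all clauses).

P = 1, Q = 1, R = 1, S = 1, T = 1, U = 0, V = 0, W = 1

Check each clause:
  1. (NOT Q OR NOT P OR NOT V) — NOT V is true.
  2. (NOT T OR NOT R OR P) — P is true.
  3. (Q OR U) — Q is true.
  4. (Q OR NOT T) — Q is true.
  5. (NOT T OR R OR U) — R is true.
  6. (NOT S OR NOT P OR NOT V) — NOT V is true.
  7. (R OR NOT V OR NOT S) — NOT V is true.
  8. (S OR NOT R) — S is true.
  9. (W OR NOT Q OR NOT T) — W is true.
  10. (NOT P OR S OR R) — R is true.
  11. (P OR U OR NOT S) — P is true.
  12. (S OR P OR T) — P is true.
  13. (NOT U OR T) — NOT U is true.
  14. (T OR NOT Q) — T is true.
  15. (NOT W OR NOT S OR NOT U) — NOT U is true.
  16. (U OR NOT V OR NOT W) — NOT V is true.
  17. (NOT T OR NOT S OR W) — W is true.
  18. (NOT U OR NOT P) — NOT U is true.
  19. (R OR NOT U) — NOT U is true.
  20. (NOT U OR NOT S OR NOT V) — NOT V is true.
  21. (R OR NOT Q OR NOT W) — R is true.
  22. (P OR NOT S) — P is true.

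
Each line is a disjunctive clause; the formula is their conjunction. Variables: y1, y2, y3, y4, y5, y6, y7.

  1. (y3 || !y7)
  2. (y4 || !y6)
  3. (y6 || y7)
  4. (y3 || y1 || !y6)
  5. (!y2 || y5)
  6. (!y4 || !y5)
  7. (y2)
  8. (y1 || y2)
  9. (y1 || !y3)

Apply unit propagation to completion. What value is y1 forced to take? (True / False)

True

Unit clause (y2) sets y2 = True.
(!y2 || y5) with y2 = True leaves only y5, so y5 = True.
In (!y4 || !y5), !y5 is now false; !y4 must hold, so y4 = False.
From (!y6 || y4) and y4 = False: y6 = False.
(y6 || y7): since y6 = False, the clause reduces to (y7). y7 = True.
In (!y7 || y3), !y7 is now false; y3 must hold, so y3 = True.
In (!y3 || y1), !y3 is now false; y1 must hold, so y1 = True.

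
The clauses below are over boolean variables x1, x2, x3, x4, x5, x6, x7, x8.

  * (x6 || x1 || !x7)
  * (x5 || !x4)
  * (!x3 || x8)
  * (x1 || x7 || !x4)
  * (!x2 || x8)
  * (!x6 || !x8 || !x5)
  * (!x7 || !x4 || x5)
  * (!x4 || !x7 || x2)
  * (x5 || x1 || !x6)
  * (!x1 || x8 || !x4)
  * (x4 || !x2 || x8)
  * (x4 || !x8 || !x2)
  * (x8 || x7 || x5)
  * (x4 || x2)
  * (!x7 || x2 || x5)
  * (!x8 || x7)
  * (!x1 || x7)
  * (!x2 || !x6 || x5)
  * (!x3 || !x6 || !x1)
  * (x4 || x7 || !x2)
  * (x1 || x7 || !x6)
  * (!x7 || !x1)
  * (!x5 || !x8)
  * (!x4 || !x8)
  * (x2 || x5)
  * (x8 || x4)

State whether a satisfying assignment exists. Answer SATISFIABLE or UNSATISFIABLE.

x4 = True:
  propagation gives x5=True, x8=False, x3=False, x2=False; an empty clause results — contradiction.
x4 = False:
  propagation gives x2=True, x8=True; an empty clause results — contradiction.
Every branch closes, so no satisfying assignment exists.

UNSATISFIABLE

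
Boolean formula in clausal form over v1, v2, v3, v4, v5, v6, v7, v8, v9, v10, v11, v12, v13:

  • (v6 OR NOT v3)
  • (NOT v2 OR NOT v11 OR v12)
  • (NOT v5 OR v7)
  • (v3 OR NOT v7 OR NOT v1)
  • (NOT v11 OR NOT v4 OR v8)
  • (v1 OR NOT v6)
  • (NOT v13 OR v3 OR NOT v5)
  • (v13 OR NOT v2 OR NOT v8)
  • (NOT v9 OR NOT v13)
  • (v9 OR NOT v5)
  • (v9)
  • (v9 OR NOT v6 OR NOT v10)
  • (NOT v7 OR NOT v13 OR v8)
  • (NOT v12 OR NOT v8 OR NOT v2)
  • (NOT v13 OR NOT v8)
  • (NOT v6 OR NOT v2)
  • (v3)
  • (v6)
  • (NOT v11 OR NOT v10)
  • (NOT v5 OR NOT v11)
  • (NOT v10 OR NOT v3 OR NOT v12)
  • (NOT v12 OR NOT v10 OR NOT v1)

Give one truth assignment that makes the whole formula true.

v1=True, v2=False, v3=True, v4=True, v5=False, v6=True, v7=True, v8=True, v9=True, v10=False, v11=False, v12=False, v13=False

Check each clause:
  1. (NOT v3 OR v6) — v6 is true.
  2. (v12 OR NOT v11 OR NOT v2) — NOT v11 is true.
  3. (NOT v5 OR v7) — NOT v5 is true.
  4. (NOT v1 OR NOT v7 OR v3) — v3 is true.
  5. (NOT v4 OR NOT v11 OR v8) — v8 is true.
  6. (NOT v6 OR v1) — v1 is true.
  7. (NOT v13 OR v3 OR NOT v5) — NOT v13 is true.
  8. (NOT v8 OR NOT v2 OR v13) — NOT v2 is true.
  9. (NOT v13 OR NOT v9) — NOT v13 is true.
  10. (v9 OR NOT v5) — v9 is true.
  11. (v9) — v9 is true.
  12. (NOT v6 OR NOT v10 OR v9) — v9 is true.
  13. (NOT v7 OR NOT v13 OR v8) — v8 is true.
  14. (NOT v8 OR NOT v12 OR NOT v2) — NOT v12 is true.
  15. (NOT v8 OR NOT v13) — NOT v13 is true.
  16. (NOT v6 OR NOT v2) — NOT v2 is true.
  17. (v3) — v3 is true.
  18. (v6) — v6 is true.
  19. (NOT v11 OR NOT v10) — NOT v11 is true.
  20. (NOT v5 OR NOT v11) — NOT v5 is true.
  21. (NOT v3 OR NOT v12 OR NOT v10) — NOT v12 is true.
  22. (NOT v12 OR NOT v10 OR NOT v1) — NOT v12 is true.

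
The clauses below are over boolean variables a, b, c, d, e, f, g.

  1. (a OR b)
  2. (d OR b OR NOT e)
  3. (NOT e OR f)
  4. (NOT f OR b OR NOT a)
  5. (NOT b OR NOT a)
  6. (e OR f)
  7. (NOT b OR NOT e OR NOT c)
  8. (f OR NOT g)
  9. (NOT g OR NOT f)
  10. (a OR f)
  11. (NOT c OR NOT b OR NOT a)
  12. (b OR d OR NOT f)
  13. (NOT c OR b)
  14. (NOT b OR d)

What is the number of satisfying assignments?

3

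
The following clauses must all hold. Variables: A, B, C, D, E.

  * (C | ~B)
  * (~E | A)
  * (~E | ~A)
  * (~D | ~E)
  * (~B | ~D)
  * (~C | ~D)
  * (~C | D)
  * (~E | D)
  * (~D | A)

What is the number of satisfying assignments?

The models are:
  A=0 B=0 C=0 D=0 E=0
  A=1 B=0 C=0 D=0 E=0
  A=1 B=0 C=0 D=1 E=0
Count: 3.

3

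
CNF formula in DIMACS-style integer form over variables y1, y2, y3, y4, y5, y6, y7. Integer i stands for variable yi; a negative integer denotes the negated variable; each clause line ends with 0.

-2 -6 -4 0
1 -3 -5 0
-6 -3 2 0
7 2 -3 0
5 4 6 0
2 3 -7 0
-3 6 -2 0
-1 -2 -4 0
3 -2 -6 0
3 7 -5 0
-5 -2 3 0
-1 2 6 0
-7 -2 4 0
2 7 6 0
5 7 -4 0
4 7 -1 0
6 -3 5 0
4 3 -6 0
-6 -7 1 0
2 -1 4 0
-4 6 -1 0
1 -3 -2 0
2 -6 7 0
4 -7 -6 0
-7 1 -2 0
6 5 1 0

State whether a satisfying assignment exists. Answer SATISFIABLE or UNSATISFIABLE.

UNSATISFIABLE

y2 = True:
  y6 = True:
    propagation gives y4=False, y3=True, y7=False, y1=False; an empty clause results — contradiction.
  y6 = False:
    propagation gives y3=False, y5=False, y4=True, y1=False; an empty clause results — contradiction.
y2 = False:
  y6 = True:
    propagation gives y3=False, y7=False; an empty clause results — contradiction.
  y6 = False:
    propagation gives y1=False, y7=True, y3=True, y5=False; an empty clause results — contradiction.
Every branch closes, so no satisfying assignment exists.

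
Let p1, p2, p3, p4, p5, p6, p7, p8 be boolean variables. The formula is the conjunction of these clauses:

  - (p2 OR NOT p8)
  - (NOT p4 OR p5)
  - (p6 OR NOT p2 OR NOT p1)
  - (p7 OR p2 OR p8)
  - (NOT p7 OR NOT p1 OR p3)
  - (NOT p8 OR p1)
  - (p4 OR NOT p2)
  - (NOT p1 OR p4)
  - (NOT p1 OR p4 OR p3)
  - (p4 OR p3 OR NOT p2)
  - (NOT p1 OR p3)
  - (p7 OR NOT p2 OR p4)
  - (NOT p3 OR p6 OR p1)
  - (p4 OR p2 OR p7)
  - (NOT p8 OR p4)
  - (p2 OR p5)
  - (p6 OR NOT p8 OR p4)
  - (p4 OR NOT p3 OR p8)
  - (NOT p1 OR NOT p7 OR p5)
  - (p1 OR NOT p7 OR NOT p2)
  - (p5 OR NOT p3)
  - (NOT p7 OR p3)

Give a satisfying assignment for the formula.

p1=T  p2=F  p3=T  p4=T  p5=T  p6=F  p7=T  p8=F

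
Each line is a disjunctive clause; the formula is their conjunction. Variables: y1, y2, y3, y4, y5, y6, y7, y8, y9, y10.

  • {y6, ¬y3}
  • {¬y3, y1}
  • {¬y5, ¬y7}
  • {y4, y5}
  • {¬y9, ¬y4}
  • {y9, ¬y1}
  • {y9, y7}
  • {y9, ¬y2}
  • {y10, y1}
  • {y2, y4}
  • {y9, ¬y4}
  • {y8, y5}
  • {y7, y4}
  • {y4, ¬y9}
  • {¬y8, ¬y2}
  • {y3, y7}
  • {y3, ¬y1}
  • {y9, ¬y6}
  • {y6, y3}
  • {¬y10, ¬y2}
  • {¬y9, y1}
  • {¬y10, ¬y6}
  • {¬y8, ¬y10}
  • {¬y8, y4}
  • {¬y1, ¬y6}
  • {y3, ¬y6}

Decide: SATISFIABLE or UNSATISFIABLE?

UNSATISFIABLE

y9 = True:
  propagation gives y4=False; an empty clause results — contradiction.
y9 = False:
  propagation gives y1=False, y3=False, y7=True, y5=False; an empty clause results — contradiction.
Every branch closes, so no satisfying assignment exists.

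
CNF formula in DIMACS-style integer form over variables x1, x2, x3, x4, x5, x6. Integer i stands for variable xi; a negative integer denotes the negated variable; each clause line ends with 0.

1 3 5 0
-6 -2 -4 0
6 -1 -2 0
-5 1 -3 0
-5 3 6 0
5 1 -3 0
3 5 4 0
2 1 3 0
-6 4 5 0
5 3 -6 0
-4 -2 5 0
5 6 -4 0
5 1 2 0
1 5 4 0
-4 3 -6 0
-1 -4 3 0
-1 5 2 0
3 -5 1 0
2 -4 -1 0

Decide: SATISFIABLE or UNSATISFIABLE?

SATISFIABLE

Set x1 = True and propagate.
Set x2 = True and propagate.
  then x6 is forced to True.
  then x4 is forced to False.
  then x5 is forced to True.
x3 is now unconstrained; take x3 = True.
So x1=True, x2=True, x3=True, x4=False, x5=True, x6=True is a satisfying assignment.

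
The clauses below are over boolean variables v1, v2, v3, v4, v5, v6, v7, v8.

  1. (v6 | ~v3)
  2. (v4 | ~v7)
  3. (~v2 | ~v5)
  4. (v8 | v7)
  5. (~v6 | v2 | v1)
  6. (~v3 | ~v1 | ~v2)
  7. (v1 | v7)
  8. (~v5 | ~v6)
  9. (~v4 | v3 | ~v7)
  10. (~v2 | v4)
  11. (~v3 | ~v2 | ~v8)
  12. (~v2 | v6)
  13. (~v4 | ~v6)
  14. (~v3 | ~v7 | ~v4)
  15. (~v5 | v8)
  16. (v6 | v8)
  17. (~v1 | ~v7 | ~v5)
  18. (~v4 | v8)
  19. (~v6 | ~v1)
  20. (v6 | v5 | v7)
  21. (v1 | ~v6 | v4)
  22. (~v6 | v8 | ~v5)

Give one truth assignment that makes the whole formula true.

Branch on v1: take v1 = True.
  then v6 is forced to False.
  then v3 is forced to False.
  then v2 is forced to False.
  then v8 is forced to True.
Branch on v4: take v4 = False.
  then v7 is forced to False.
  then v5 is forced to True.
Every clause has at least one true literal under this assignment.

v1=T  v2=F  v3=F  v4=F  v5=T  v6=F  v7=F  v8=T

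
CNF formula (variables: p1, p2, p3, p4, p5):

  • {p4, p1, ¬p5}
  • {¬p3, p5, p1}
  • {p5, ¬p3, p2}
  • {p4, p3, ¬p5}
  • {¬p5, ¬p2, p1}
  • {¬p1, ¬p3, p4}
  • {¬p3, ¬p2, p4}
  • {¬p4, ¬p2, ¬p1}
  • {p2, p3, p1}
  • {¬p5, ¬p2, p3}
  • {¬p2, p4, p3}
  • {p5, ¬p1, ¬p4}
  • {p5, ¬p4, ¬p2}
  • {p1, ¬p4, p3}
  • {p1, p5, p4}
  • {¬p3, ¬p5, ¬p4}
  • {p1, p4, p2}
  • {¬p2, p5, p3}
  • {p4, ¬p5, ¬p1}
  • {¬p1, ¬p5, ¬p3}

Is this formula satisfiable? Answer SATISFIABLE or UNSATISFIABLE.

SATISFIABLE

Set p1 = True and propagate.
Try p2 = False.
Try p3 = False.
The remaining clauses are satisfied by p4 = True, p5 = True.
So p1=T, p2=F, p3=F, p4=T, p5=T is a satisfying assignment.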